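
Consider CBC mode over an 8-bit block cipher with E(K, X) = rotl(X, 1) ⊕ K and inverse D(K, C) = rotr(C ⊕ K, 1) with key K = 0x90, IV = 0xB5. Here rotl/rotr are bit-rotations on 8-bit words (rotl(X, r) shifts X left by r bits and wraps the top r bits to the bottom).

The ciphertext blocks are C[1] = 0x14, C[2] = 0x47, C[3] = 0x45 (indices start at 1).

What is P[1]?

CBC decryption: P_i = D(K, C_i) ⊕ C_{i−1}, with C_{0} = IV.
P[1]: D(K, 0x14) = 0x42; 0x42 ⊕ 0xB5 = 0xF7.

P[1] = 0xF7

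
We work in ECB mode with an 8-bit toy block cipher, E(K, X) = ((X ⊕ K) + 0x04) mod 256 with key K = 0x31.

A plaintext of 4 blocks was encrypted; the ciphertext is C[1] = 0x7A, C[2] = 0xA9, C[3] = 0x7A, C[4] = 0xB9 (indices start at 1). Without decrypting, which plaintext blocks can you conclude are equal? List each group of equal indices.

P[1] = P[3]

ECB encrypts each block independently with the same key, so equal ciphertext blocks imply equal plaintext blocks.
C[1] = C[3] = 0x7A, so P[1] = P[3].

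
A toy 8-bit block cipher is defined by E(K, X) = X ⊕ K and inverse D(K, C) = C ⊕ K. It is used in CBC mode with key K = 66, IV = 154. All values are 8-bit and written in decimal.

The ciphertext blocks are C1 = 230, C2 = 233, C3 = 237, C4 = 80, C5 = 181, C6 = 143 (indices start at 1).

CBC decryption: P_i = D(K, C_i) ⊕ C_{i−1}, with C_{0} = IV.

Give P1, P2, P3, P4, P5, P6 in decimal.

P1 = 62, P2 = 77, P3 = 70, P4 = 255, P5 = 167, P6 = 120

P1: D(K, 230) = 164; 164 ⊕ 154 = 62.
P2: D(K, 233) = 171; 171 ⊕ 230 = 77.
P3: D(K, 237) = 175; 175 ⊕ 233 = 70.
P4: D(K, 80) = 18; 18 ⊕ 237 = 255.
P5: D(K, 181) = 247; 247 ⊕ 80 = 167.
P6: D(K, 143) = 205; 205 ⊕ 181 = 120.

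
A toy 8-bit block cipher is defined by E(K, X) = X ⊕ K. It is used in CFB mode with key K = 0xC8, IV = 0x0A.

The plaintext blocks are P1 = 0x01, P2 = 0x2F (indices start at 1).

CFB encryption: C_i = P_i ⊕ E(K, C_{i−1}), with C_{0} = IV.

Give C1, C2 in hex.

C1: E(K, 0x0A) = 0xC2; 0x01 ⊕ 0xC2 = 0xC3.
C2: E(K, 0xC3) = 0x0B; 0x2F ⊕ 0x0B = 0x24.

C1 = 0xC3, C2 = 0x24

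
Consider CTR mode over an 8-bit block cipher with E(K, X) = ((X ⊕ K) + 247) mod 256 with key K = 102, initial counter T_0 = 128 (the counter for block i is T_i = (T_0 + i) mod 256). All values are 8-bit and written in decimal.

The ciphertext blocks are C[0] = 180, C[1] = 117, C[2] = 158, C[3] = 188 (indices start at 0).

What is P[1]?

P[1] = 171

CTR decryption: S_i = E(K, T_i) where T_i is the counter for block i; P_i = C_i ⊕ S_i.
P[1]: T = 129, S = E(K, T) = 222; 117 ⊕ 222 = 171.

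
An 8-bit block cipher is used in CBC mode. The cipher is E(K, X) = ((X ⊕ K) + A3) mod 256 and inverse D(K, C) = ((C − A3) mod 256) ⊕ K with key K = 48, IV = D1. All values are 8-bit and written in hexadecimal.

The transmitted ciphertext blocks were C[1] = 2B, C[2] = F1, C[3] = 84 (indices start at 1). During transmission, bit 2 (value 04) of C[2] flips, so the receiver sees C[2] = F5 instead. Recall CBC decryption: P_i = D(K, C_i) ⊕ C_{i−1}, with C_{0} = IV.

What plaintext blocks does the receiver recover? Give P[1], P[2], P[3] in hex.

P[1] = 11, P[2] = 31, P[3] = 5C

Only C[2] changed, to F5. In CBC, a change in C_i garbles P_i and flips the same bit in P_{i+1}. Decrypting the received ciphertext:
P[1]: D(K, 2B) = C0; C0 ⊕ D1 = 11.
P[2]: D(K, F5) = 1A; 1A ⊕ 2B = 31.
P[3]: D(K, 84) = A9; A9 ⊕ F5 = 5C.
Blocks that differ from the original plaintext: P[2], P[3].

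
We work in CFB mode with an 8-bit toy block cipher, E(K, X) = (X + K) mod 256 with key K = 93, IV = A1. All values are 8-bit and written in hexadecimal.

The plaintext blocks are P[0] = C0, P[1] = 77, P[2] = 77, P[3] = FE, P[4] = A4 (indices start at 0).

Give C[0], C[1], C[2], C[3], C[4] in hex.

CFB encryption: C_i = P_i ⊕ E(K, C_{i−1}), with C_{−1} = IV.
C[0]: E(K, A1) = 34; C0 ⊕ 34 = F4.
C[1]: E(K, F4) = 87; 77 ⊕ 87 = F0.
C[2]: E(K, F0) = 83; 77 ⊕ 83 = F4.
C[3]: E(K, F4) = 87; FE ⊕ 87 = 79.
C[4]: E(K, 79) = 0C; A4 ⊕ 0C = A8.

C[0] = F4, C[1] = F0, C[2] = F4, C[3] = 79, C[4] = A8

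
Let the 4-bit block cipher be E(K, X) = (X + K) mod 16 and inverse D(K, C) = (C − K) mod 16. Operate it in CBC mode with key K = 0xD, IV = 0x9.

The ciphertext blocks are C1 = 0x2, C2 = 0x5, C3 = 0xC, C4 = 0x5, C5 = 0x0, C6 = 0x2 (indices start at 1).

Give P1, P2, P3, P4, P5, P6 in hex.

CBC decryption: P_i = D(K, C_i) ⊕ C_{i−1}, with C_{0} = IV.
P1: D(K, 0x2) = 0x5; 0x5 ⊕ 0x9 = 0xC.
P2: D(K, 0x5) = 0x8; 0x8 ⊕ 0x2 = 0xA.
P3: D(K, 0xC) = 0xF; 0xF ⊕ 0x5 = 0xA.
P4: D(K, 0x5) = 0x8; 0x8 ⊕ 0xC = 0x4.
P5: D(K, 0x0) = 0x3; 0x3 ⊕ 0x5 = 0x6.
P6: D(K, 0x2) = 0x5; 0x5 ⊕ 0x0 = 0x5.

P1 = 0xC, P2 = 0xA, P3 = 0xA, P4 = 0x4, P5 = 0x6, P6 = 0x5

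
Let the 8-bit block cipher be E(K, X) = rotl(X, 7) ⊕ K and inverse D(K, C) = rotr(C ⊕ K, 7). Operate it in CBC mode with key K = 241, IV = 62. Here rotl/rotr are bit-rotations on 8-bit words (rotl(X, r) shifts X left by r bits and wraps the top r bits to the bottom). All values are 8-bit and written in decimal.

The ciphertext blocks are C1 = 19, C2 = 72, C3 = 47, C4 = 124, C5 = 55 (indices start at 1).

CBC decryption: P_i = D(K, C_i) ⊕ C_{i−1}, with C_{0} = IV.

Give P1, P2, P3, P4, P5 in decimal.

P1 = 251, P2 = 96, P3 = 245, P4 = 52, P5 = 241

P1: D(K, 19) = 197; 197 ⊕ 62 = 251.
P2: D(K, 72) = 115; 115 ⊕ 19 = 96.
P3: D(K, 47) = 189; 189 ⊕ 72 = 245.
P4: D(K, 124) = 27; 27 ⊕ 47 = 52.
P5: D(K, 55) = 141; 141 ⊕ 124 = 241.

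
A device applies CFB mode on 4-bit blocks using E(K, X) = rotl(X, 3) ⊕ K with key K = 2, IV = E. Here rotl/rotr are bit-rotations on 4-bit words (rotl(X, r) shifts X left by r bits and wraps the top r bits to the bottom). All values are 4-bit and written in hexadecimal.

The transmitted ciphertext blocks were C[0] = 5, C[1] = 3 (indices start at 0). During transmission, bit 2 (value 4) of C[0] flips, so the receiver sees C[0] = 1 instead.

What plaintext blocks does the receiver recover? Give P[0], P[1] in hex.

CFB decryption: P_i = C_i ⊕ E(K, C_{i−1}), with C_{−1} = IV.
Only C[0] changed, to 1. In CFB, a change in C_i flips the same bit in P_i and garbles P_{i+1}. Decrypting the received ciphertext:
P[0]: E(K, E) = 5; 1 ⊕ 5 = 4.
P[1]: E(K, 1) = A; 3 ⊕ A = 9.
Blocks that differ from the original plaintext: P[0], P[1].

P[0] = 4, P[1] = 9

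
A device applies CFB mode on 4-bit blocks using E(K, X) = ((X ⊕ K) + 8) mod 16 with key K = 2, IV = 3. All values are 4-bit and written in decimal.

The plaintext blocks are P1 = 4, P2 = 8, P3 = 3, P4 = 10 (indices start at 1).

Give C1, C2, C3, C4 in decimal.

CFB encryption: C_i = P_i ⊕ E(K, C_{i−1}), with C_{0} = IV.
C1: E(K, 3) = 9; 4 ⊕ 9 = 13.
C2: E(K, 13) = 7; 8 ⊕ 7 = 15.
C3: E(K, 15) = 5; 3 ⊕ 5 = 6.
C4: E(K, 6) = 12; 10 ⊕ 12 = 6.

C1 = 13, C2 = 15, C3 = 6, C4 = 6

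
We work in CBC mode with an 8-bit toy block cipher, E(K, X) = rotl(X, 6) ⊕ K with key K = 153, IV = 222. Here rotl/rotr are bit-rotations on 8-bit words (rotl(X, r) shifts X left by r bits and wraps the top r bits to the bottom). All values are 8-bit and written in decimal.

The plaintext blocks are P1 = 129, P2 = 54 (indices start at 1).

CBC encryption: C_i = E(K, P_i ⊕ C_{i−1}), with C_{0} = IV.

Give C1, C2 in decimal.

C1 = 78, C2 = 135

C1: P1 ⊕ 222 = 95; E(K, 95) = 78.
C2: P2 ⊕ 78 = 120; E(K, 120) = 135.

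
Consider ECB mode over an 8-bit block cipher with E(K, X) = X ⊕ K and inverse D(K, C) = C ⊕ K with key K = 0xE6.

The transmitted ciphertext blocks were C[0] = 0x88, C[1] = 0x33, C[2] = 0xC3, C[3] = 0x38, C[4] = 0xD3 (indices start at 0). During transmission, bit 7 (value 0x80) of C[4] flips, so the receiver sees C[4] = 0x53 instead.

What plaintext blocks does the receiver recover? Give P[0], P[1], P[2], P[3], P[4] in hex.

P[0] = 0x6E, P[1] = 0xD5, P[2] = 0x25, P[3] = 0xDE, P[4] = 0xB5

ECB decryption: P_i = D(K, C_i).
Only C[4] changed, to 0x53. In ECB, a change in C_i affects only P_i. Decrypting the received ciphertext:
P[0]: D(K, 0x88) = 0x6E.
P[1]: D(K, 0x33) = 0xD5.
P[2]: D(K, 0xC3) = 0x25.
P[3]: D(K, 0x38) = 0xDE.
P[4]: D(K, 0x53) = 0xB5.
Blocks that differ from the original plaintext: P[4].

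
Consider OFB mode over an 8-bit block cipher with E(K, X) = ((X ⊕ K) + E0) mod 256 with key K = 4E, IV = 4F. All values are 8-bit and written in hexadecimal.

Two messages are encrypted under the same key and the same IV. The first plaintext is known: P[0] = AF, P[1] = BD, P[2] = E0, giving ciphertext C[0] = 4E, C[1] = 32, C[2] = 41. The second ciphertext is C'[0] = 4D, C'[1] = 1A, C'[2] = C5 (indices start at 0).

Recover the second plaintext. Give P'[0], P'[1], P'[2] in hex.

P'[0] = AC, P'[1] = 95, P'[2] = 64

In OFB with a reused IV, both messages share the same keystream S_i, so C_i ⊕ C'_i = P_i ⊕ P'_i and thus P'_i = P_i ⊕ C_i ⊕ C'_i.
P'[0]: AF ⊕ 4E ⊕ 4D = AC.
P'[1]: BD ⊕ 32 ⊕ 1A = 95.
P'[2]: E0 ⊕ 41 ⊕ C5 = 64.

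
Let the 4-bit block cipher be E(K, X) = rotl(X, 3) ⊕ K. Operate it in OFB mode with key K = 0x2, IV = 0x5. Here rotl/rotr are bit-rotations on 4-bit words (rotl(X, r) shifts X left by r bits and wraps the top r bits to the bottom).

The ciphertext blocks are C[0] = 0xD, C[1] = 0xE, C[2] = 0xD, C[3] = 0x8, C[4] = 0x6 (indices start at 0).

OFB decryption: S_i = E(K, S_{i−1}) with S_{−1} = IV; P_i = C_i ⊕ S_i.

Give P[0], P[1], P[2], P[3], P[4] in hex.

P[0]: S = E(K, 0x5) = 0x8; 0xD ⊕ 0x8 = 0x5.
P[1]: S = E(K, 0x8) = 0x6; 0xE ⊕ 0x6 = 0x8.
P[2]: S = E(K, 0x6) = 0x1; 0xD ⊕ 0x1 = 0xC.
P[3]: S = E(K, 0x1) = 0xA; 0x8 ⊕ 0xA = 0x2.
P[4]: S = E(K, 0xA) = 0x7; 0x6 ⊕ 0x7 = 0x1.

P[0] = 0x5, P[1] = 0x8, P[2] = 0xC, P[3] = 0x2, P[4] = 0x1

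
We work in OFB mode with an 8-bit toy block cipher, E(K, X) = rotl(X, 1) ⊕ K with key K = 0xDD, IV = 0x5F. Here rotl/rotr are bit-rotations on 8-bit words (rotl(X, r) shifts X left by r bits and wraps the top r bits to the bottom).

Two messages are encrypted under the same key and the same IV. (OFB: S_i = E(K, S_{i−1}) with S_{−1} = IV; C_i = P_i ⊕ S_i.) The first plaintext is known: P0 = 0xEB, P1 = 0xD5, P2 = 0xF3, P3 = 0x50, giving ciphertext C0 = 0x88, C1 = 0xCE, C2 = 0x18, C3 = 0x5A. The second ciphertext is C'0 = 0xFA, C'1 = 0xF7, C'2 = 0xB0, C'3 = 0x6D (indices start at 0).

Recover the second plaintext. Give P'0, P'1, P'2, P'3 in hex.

In OFB with a reused IV, both messages share the same keystream S_i, so C_i ⊕ C'_i = P_i ⊕ P'_i and thus P'_i = P_i ⊕ C_i ⊕ C'_i.
P'0: 0xEB ⊕ 0x88 ⊕ 0xFA = 0x99.
P'1: 0xD5 ⊕ 0xCE ⊕ 0xF7 = 0xEC.
P'2: 0xF3 ⊕ 0x18 ⊕ 0xB0 = 0x5B.
P'3: 0x50 ⊕ 0x5A ⊕ 0x6D = 0x67.

P'0 = 0x99, P'1 = 0xEC, P'2 = 0x5B, P'3 = 0x67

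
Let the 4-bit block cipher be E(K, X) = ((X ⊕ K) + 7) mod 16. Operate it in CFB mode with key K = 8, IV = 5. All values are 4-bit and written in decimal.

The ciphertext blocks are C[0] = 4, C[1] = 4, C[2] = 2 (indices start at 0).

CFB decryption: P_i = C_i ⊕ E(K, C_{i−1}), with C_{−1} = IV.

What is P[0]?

P[0]: E(K, 5) = 4; 4 ⊕ 4 = 0.

P[0] = 0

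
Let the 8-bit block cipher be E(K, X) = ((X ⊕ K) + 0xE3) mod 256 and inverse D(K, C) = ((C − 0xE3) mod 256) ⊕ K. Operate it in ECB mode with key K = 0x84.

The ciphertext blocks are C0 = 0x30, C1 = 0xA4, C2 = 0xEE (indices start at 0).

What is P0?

ECB decryption: P_i = D(K, C_i).
P0: D(K, 0x30) = 0xC9.

P0 = 0xC9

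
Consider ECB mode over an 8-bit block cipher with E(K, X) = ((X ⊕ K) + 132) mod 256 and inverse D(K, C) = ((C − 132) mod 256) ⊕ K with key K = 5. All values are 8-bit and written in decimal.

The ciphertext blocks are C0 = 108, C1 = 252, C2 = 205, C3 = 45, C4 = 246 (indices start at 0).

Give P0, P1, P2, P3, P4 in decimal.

ECB decryption: P_i = D(K, C_i).
P0: D(K, 108) = 237.
P1: D(K, 252) = 125.
P2: D(K, 205) = 76.
P3: D(K, 45) = 172.
P4: D(K, 246) = 119.

P0 = 237, P1 = 125, P2 = 76, P3 = 172, P4 = 119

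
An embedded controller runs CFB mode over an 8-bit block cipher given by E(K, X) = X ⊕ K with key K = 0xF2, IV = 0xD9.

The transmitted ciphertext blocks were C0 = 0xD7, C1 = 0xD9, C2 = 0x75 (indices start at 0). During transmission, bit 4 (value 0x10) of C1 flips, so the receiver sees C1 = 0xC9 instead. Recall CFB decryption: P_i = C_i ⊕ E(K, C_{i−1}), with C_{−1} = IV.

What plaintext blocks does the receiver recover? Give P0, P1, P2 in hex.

Only C1 changed, to 0xC9. In CFB, a change in C_i flips the same bit in P_i and garbles P_{i+1}. Decrypting the received ciphertext:
P0: E(K, 0xD9) = 0x2B; 0xD7 ⊕ 0x2B = 0xFC.
P1: E(K, 0xD7) = 0x25; 0xC9 ⊕ 0x25 = 0xEC.
P2: E(K, 0xC9) = 0x3B; 0x75 ⊕ 0x3B = 0x4E.
Blocks that differ from the original plaintext: P1, P2.

P0 = 0xFC, P1 = 0xEC, P2 = 0x4E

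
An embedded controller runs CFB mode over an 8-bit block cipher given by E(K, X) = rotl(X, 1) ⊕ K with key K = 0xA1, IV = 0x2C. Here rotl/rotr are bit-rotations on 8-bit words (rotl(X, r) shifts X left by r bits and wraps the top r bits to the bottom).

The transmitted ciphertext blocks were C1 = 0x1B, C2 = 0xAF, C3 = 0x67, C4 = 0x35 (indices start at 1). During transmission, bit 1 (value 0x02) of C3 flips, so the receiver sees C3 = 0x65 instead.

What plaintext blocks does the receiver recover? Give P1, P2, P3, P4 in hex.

CFB decryption: P_i = C_i ⊕ E(K, C_{i−1}), with C_{0} = IV.
Only C3 changed, to 0x65. In CFB, a change in C_i flips the same bit in P_i and garbles P_{i+1}. Decrypting the received ciphertext:
P1: E(K, 0x2C) = 0xF9; 0x1B ⊕ 0xF9 = 0xE2.
P2: E(K, 0x1B) = 0x97; 0xAF ⊕ 0x97 = 0x38.
P3: E(K, 0xAF) = 0xFE; 0x65 ⊕ 0xFE = 0x9B.
P4: E(K, 0x65) = 0x6B; 0x35 ⊕ 0x6B = 0x5E.
Blocks that differ from the original plaintext: P3, P4.

P1 = 0xE2, P2 = 0x38, P3 = 0x9B, P4 = 0x5E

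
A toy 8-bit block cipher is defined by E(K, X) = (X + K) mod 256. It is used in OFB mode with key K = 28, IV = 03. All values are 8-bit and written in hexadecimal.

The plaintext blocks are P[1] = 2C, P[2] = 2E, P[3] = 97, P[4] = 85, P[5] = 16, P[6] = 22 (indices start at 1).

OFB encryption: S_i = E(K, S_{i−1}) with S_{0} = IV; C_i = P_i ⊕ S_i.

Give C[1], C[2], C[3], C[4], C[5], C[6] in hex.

C[1] = 07, C[2] = 7D, C[3] = EC, C[4] = 26, C[5] = DD, C[6] = D1

C[1]: S = E(K, 03) = 2B; 2C ⊕ 2B = 07.
C[2]: S = E(K, 2B) = 53; 2E ⊕ 53 = 7D.
C[3]: S = E(K, 53) = 7B; 97 ⊕ 7B = EC.
C[4]: S = E(K, 7B) = A3; 85 ⊕ A3 = 26.
C[5]: S = E(K, A3) = CB; 16 ⊕ CB = DD.
C[6]: S = E(K, CB) = F3; 22 ⊕ F3 = D1.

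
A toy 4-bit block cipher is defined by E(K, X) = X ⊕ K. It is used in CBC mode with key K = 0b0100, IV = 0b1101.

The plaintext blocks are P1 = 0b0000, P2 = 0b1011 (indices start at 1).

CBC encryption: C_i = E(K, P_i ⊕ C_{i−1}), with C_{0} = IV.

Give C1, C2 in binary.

C1 = 0b1001, C2 = 0b0110

C1: P1 ⊕ 0b1101 = 0b1101; E(K, 0b1101) = 0b1001.
C2: P2 ⊕ 0b1001 = 0b0010; E(K, 0b0010) = 0b0110.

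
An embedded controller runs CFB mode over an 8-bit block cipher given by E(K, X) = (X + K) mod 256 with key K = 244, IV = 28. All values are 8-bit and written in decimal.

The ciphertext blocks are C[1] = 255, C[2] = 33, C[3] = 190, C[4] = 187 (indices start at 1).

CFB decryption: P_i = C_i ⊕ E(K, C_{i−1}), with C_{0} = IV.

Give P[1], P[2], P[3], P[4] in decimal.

P[1] = 239, P[2] = 210, P[3] = 171, P[4] = 9

P[1]: E(K, 28) = 16; 255 ⊕ 16 = 239.
P[2]: E(K, 255) = 243; 33 ⊕ 243 = 210.
P[3]: E(K, 33) = 21; 190 ⊕ 21 = 171.
P[4]: E(K, 190) = 178; 187 ⊕ 178 = 9.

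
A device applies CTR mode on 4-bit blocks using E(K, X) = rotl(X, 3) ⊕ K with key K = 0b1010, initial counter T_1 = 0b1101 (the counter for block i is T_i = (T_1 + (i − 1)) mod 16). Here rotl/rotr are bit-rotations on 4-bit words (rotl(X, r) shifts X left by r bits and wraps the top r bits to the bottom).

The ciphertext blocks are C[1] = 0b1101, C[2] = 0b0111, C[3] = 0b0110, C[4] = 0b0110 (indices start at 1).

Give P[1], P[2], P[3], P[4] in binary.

CTR decryption: S_i = E(K, T_i) where T_i is the counter for block i; P_i = C_i ⊕ S_i.
P[1]: T = 0b1101, S = E(K, T) = 0b0100; 0b1101 ⊕ 0b0100 = 0b1001.
P[2]: T = 0b1110, S = E(K, T) = 0b1101; 0b0111 ⊕ 0b1101 = 0b1010.
P[3]: T = 0b1111, S = E(K, T) = 0b0101; 0b0110 ⊕ 0b0101 = 0b0011.
P[4]: T = 0b0000, S = E(K, T) = 0b1010; 0b0110 ⊕ 0b1010 = 0b1100.

P[1] = 0b1001, P[2] = 0b1010, P[3] = 0b0011, P[4] = 0b1100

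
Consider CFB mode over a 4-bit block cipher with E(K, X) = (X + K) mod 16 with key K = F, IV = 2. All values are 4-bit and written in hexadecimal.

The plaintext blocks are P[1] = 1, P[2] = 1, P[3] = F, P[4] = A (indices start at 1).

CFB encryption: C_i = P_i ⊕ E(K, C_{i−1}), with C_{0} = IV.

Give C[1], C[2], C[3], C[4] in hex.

C[1] = 0, C[2] = E, C[3] = 2, C[4] = B

C[1]: E(K, 2) = 1; 1 ⊕ 1 = 0.
C[2]: E(K, 0) = F; 1 ⊕ F = E.
C[3]: E(K, E) = D; F ⊕ D = 2.
C[4]: E(K, 2) = 1; A ⊕ 1 = B.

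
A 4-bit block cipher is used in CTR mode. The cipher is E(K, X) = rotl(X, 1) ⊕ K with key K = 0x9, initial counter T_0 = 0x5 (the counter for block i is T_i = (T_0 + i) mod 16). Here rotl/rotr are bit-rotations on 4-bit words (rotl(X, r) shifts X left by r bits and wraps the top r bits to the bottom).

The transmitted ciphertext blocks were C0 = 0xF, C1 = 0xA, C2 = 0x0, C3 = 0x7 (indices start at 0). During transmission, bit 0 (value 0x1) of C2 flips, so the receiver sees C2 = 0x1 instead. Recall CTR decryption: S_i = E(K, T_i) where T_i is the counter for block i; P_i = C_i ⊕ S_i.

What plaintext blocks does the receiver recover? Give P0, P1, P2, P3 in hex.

P0 = 0xC, P1 = 0xF, P2 = 0x6, P3 = 0xF

Only C2 changed, to 0x1. In CTR, a change in C_i flips the same bit in P_i only; the keystream is unaffected. Decrypting the received ciphertext:
P0: T = 0x5, S = E(K, T) = 0x3; 0xF ⊕ 0x3 = 0xC.
P1: T = 0x6, S = E(K, T) = 0x5; 0xA ⊕ 0x5 = 0xF.
P2: T = 0x7, S = E(K, T) = 0x7; 0x1 ⊕ 0x7 = 0x6.
P3: T = 0x8, S = E(K, T) = 0x8; 0x7 ⊕ 0x8 = 0xF.
Blocks that differ from the original plaintext: P2.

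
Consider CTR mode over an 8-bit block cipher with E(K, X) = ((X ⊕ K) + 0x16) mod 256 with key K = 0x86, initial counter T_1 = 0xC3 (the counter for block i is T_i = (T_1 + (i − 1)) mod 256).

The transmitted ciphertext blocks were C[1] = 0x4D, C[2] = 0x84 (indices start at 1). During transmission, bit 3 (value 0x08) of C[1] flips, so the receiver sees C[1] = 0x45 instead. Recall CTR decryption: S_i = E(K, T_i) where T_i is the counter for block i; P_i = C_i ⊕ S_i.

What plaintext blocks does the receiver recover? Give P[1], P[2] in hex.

Only C[1] changed, to 0x45. In CTR, a change in C_i flips the same bit in P_i only; the keystream is unaffected. Decrypting the received ciphertext:
P[1]: T = 0xC3, S = E(K, T) = 0x5B; 0x45 ⊕ 0x5B = 0x1E.
P[2]: T = 0xC4, S = E(K, T) = 0x58; 0x84 ⊕ 0x58 = 0xDC.
Blocks that differ from the original plaintext: P[1].

P[1] = 0x1E, P[2] = 0xDC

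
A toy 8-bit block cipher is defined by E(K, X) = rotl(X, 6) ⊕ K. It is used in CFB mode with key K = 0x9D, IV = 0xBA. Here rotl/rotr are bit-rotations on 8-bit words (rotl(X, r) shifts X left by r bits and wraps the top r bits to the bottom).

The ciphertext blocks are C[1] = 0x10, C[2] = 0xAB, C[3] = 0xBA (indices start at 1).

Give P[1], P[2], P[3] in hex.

P[1] = 0x23, P[2] = 0x32, P[3] = 0xCD

CFB decryption: P_i = C_i ⊕ E(K, C_{i−1}), with C_{0} = IV.
P[1]: E(K, 0xBA) = 0x33; 0x10 ⊕ 0x33 = 0x23.
P[2]: E(K, 0x10) = 0x99; 0xAB ⊕ 0x99 = 0x32.
P[3]: E(K, 0xAB) = 0x77; 0xBA ⊕ 0x77 = 0xCD.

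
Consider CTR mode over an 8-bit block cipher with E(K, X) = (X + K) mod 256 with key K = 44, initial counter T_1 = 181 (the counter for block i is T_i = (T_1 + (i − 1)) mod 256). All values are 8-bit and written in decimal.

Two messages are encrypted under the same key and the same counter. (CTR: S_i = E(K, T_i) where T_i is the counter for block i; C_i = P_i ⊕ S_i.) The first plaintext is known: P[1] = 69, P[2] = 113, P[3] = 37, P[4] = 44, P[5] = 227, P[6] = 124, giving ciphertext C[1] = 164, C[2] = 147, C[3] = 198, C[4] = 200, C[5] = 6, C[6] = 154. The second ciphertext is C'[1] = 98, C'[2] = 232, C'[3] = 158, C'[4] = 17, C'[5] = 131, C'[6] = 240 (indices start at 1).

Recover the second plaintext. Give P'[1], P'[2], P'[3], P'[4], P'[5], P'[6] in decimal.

In CTR with a reused counter, both messages share the same keystream S_i, so C_i ⊕ C'_i = P_i ⊕ P'_i and thus P'_i = P_i ⊕ C_i ⊕ C'_i.
P'[1]: 69 ⊕ 164 ⊕ 98 = 131.
P'[2]: 113 ⊕ 147 ⊕ 232 = 10.
P'[3]: 37 ⊕ 198 ⊕ 158 = 125.
P'[4]: 44 ⊕ 200 ⊕ 17 = 245.
P'[5]: 227 ⊕ 6 ⊕ 131 = 102.
P'[6]: 124 ⊕ 154 ⊕ 240 = 22.

P'[1] = 131, P'[2] = 10, P'[3] = 125, P'[4] = 245, P'[5] = 102, P'[6] = 22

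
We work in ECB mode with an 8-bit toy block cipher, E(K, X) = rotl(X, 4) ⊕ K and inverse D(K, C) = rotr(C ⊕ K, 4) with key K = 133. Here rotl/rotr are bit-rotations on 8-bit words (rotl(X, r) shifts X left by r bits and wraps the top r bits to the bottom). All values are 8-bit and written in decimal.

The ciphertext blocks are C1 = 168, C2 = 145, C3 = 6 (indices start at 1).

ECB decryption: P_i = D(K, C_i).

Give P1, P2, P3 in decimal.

P1 = 210, P2 = 65, P3 = 56

P1: D(K, 168) = 210.
P2: D(K, 145) = 65.
P3: D(K, 6) = 56.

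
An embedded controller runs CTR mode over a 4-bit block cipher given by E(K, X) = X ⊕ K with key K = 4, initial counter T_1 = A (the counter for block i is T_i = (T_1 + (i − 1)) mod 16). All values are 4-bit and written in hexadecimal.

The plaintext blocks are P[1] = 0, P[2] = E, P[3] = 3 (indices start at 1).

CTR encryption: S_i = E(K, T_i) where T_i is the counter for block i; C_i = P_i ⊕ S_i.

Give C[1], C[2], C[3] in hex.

C[1] = E, C[2] = 1, C[3] = B

C[1]: T = A, S = E(K, T) = E; 0 ⊕ E = E.
C[2]: T = B, S = E(K, T) = F; E ⊕ F = 1.
C[3]: T = C, S = E(K, T) = 8; 3 ⊕ 8 = B.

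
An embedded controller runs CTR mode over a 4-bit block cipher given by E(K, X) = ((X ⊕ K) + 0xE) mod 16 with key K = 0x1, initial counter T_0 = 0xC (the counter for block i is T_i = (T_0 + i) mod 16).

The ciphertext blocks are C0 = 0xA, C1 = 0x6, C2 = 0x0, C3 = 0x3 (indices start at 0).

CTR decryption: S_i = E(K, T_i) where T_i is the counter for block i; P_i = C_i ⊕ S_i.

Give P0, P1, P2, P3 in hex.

P0 = 0x1, P1 = 0xC, P2 = 0xD, P3 = 0xF

P0: T = 0xC, S = E(K, T) = 0xB; 0xA ⊕ 0xB = 0x1.
P1: T = 0xD, S = E(K, T) = 0xA; 0x6 ⊕ 0xA = 0xC.
P2: T = 0xE, S = E(K, T) = 0xD; 0x0 ⊕ 0xD = 0xD.
P3: T = 0xF, S = E(K, T) = 0xC; 0x3 ⊕ 0xC = 0xF.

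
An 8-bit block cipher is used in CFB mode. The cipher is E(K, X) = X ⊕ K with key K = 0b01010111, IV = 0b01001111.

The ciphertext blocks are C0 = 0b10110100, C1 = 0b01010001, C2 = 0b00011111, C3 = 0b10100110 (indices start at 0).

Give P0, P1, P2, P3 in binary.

P0 = 0b10101100, P1 = 0b10110010, P2 = 0b00011001, P3 = 0b11101110

CFB decryption: P_i = C_i ⊕ E(K, C_{i−1}), with C_{−1} = IV.
P0: E(K, 0b01001111) = 0b00011000; 0b10110100 ⊕ 0b00011000 = 0b10101100.
P1: E(K, 0b10110100) = 0b11100011; 0b01010001 ⊕ 0b11100011 = 0b10110010.
P2: E(K, 0b01010001) = 0b00000110; 0b00011111 ⊕ 0b00000110 = 0b00011001.
P3: E(K, 0b00011111) = 0b01001000; 0b10100110 ⊕ 0b01001000 = 0b11101110.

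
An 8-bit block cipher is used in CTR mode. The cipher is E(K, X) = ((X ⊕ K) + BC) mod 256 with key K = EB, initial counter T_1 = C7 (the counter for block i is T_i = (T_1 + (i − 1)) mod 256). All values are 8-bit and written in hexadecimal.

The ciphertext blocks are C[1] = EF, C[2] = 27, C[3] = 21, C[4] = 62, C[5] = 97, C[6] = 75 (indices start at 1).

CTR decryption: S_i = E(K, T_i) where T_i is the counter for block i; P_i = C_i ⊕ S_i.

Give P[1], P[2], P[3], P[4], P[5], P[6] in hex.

P[1] = 07, P[2] = F8, P[3] = FF, P[4] = BF, P[5] = 4B, P[6] = 96

P[1]: T = C7, S = E(K, T) = E8; EF ⊕ E8 = 07.
P[2]: T = C8, S = E(K, T) = DF; 27 ⊕ DF = F8.
P[3]: T = C9, S = E(K, T) = DE; 21 ⊕ DE = FF.
P[4]: T = CA, S = E(K, T) = DD; 62 ⊕ DD = BF.
P[5]: T = CB, S = E(K, T) = DC; 97 ⊕ DC = 4B.
P[6]: T = CC, S = E(K, T) = E3; 75 ⊕ E3 = 96.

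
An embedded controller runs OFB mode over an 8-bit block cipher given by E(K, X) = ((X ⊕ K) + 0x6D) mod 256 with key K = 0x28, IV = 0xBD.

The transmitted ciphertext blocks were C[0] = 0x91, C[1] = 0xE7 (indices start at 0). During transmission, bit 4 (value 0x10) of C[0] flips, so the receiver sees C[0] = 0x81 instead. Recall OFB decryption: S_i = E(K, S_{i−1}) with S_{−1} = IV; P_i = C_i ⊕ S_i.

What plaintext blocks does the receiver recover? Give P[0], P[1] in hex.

Only C[0] changed, to 0x81. In OFB, a change in C_i flips the same bit in P_i only; the keystream is unaffected. Decrypting the received ciphertext:
P[0]: S = E(K, 0xBD) = 0x02; 0x81 ⊕ 0x02 = 0x83.
P[1]: S = E(K, 0x02) = 0x97; 0xE7 ⊕ 0x97 = 0x70.
Blocks that differ from the original plaintext: P[0].

P[0] = 0x83, P[1] = 0x70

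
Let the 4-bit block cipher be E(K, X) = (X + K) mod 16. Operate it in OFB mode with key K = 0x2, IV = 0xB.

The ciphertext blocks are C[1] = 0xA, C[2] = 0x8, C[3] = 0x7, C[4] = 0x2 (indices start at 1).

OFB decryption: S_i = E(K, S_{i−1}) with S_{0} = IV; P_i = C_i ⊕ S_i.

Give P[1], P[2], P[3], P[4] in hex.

P[1] = 0x7, P[2] = 0x7, P[3] = 0x6, P[4] = 0x1

P[1]: S = E(K, 0xB) = 0xD; 0xA ⊕ 0xD = 0x7.
P[2]: S = E(K, 0xD) = 0xF; 0x8 ⊕ 0xF = 0x7.
P[3]: S = E(K, 0xF) = 0x1; 0x7 ⊕ 0x1 = 0x6.
P[4]: S = E(K, 0x1) = 0x3; 0x2 ⊕ 0x3 = 0x1.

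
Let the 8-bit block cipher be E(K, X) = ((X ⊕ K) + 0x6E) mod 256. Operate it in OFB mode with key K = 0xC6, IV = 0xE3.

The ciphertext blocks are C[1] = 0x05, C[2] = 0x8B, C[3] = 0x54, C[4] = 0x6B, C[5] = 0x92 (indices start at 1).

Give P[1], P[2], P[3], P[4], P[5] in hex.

OFB decryption: S_i = E(K, S_{i−1}) with S_{0} = IV; P_i = C_i ⊕ S_i.
P[1]: S = E(K, 0xE3) = 0x93; 0x05 ⊕ 0x93 = 0x96.
P[2]: S = E(K, 0x93) = 0xC3; 0x8B ⊕ 0xC3 = 0x48.
P[3]: S = E(K, 0xC3) = 0x73; 0x54 ⊕ 0x73 = 0x27.
P[4]: S = E(K, 0x73) = 0x23; 0x6B ⊕ 0x23 = 0x48.
P[5]: S = E(K, 0x23) = 0x53; 0x92 ⊕ 0x53 = 0xC1.

P[1] = 0x96, P[2] = 0x48, P[3] = 0x27, P[4] = 0x48, P[5] = 0xC1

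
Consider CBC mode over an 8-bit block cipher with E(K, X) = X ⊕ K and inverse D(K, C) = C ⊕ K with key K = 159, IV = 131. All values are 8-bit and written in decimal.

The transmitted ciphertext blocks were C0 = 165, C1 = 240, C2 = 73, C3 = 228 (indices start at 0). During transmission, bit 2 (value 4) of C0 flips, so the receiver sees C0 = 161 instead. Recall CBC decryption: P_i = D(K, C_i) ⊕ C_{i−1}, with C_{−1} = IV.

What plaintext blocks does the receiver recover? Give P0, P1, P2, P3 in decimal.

P0 = 189, P1 = 206, P2 = 38, P3 = 50

Only C0 changed, to 161. In CBC, a change in C_i garbles P_i and flips the same bit in P_{i+1}. Decrypting the received ciphertext:
P0: D(K, 161) = 62; 62 ⊕ 131 = 189.
P1: D(K, 240) = 111; 111 ⊕ 161 = 206.
P2: D(K, 73) = 214; 214 ⊕ 240 = 38.
P3: D(K, 228) = 123; 123 ⊕ 73 = 50.
Blocks that differ from the original plaintext: P0, P1.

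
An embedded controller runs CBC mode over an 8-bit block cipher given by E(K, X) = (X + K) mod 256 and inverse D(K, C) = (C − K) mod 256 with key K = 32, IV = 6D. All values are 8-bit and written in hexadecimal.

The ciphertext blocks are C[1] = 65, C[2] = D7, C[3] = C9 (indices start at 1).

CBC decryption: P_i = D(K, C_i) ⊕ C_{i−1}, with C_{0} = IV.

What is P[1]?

P[1] = 5E

P[1]: D(K, 65) = 33; 33 ⊕ 6D = 5E.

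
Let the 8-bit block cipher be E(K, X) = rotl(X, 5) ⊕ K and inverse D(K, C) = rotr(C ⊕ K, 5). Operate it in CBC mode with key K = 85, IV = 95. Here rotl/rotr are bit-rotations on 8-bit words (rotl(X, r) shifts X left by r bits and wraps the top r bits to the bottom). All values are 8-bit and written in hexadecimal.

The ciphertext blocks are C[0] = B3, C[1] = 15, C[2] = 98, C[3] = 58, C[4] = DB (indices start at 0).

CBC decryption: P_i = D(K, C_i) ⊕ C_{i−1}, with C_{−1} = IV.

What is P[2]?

P[2] = FD

P[2]: D(K, 98) = E8; E8 ⊕ 15 = FD.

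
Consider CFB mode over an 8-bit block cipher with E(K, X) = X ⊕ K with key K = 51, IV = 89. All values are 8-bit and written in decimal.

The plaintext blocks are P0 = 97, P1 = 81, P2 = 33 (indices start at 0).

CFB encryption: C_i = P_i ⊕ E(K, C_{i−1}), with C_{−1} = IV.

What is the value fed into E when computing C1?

C0: E(K, 89) = 106; 97 ⊕ 106 = 11.
C1: E(K, 11) = 56; 81 ⊕ 56 = 105.
So the input to E for block 1 is 11.

11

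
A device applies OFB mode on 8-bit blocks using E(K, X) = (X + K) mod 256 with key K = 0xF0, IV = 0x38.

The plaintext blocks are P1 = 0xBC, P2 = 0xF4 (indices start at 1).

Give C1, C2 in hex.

C1 = 0x94, C2 = 0xEC

OFB encryption: S_i = E(K, S_{i−1}) with S_{0} = IV; C_i = P_i ⊕ S_i.
C1: S = E(K, 0x38) = 0x28; 0xBC ⊕ 0x28 = 0x94.
C2: S = E(K, 0x28) = 0x18; 0xF4 ⊕ 0x18 = 0xEC.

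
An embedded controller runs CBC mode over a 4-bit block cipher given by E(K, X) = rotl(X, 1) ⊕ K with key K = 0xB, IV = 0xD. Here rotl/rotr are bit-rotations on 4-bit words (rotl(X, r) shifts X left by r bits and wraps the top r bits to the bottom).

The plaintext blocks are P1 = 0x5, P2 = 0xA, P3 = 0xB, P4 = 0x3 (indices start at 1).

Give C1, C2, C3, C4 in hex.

C1 = 0xA, C2 = 0xB, C3 = 0xB, C4 = 0xA

CBC encryption: C_i = E(K, P_i ⊕ C_{i−1}), with C_{0} = IV.
C1: P1 ⊕ 0xD = 0x8; E(K, 0x8) = 0xA.
C2: P2 ⊕ 0xA = 0x0; E(K, 0x0) = 0xB.
C3: P3 ⊕ 0xB = 0x0; E(K, 0x0) = 0xB.
C4: P4 ⊕ 0xB = 0x8; E(K, 0x8) = 0xA.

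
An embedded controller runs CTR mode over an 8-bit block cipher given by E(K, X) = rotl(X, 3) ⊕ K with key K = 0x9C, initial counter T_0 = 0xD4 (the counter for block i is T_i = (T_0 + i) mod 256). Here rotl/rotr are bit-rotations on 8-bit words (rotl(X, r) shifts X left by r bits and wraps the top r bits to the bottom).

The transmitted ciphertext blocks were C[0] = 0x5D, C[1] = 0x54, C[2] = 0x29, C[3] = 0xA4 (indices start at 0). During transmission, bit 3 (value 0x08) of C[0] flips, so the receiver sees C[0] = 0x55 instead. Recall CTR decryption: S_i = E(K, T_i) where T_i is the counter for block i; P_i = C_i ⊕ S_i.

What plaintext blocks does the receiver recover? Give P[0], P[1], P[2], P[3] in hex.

P[0] = 0x6F, P[1] = 0x66, P[2] = 0x03, P[3] = 0x86

Only C[0] changed, to 0x55. In CTR, a change in C_i flips the same bit in P_i only; the keystream is unaffected. Decrypting the received ciphertext:
P[0]: T = 0xD4, S = E(K, T) = 0x3A; 0x55 ⊕ 0x3A = 0x6F.
P[1]: T = 0xD5, S = E(K, T) = 0x32; 0x54 ⊕ 0x32 = 0x66.
P[2]: T = 0xD6, S = E(K, T) = 0x2A; 0x29 ⊕ 0x2A = 0x03.
P[3]: T = 0xD7, S = E(K, T) = 0x22; 0xA4 ⊕ 0x22 = 0x86.
Blocks that differ from the original plaintext: P[0].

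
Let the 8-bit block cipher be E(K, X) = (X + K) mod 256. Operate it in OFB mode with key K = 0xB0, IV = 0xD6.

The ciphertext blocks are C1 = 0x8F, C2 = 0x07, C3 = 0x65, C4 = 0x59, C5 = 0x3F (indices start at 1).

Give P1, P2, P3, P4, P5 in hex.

P1 = 0x09, P2 = 0x31, P3 = 0x83, P4 = 0xCF, P5 = 0x79

OFB decryption: S_i = E(K, S_{i−1}) with S_{0} = IV; P_i = C_i ⊕ S_i.
P1: S = E(K, 0xD6) = 0x86; 0x8F ⊕ 0x86 = 0x09.
P2: S = E(K, 0x86) = 0x36; 0x07 ⊕ 0x36 = 0x31.
P3: S = E(K, 0x36) = 0xE6; 0x65 ⊕ 0xE6 = 0x83.
P4: S = E(K, 0xE6) = 0x96; 0x59 ⊕ 0x96 = 0xCF.
P5: S = E(K, 0x96) = 0x46; 0x3F ⊕ 0x46 = 0x79.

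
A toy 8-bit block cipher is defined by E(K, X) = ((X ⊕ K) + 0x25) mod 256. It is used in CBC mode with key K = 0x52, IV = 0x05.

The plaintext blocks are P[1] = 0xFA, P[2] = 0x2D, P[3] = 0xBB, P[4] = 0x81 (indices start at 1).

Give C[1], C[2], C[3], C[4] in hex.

CBC encryption: C_i = E(K, P_i ⊕ C_{i−1}), with C_{0} = IV.
C[1]: P[1] ⊕ 0x05 = 0xFF; E(K, 0xFF) = 0xD2.
C[2]: P[2] ⊕ 0xD2 = 0xFF; E(K, 0xFF) = 0xD2.
C[3]: P[3] ⊕ 0xD2 = 0x69; E(K, 0x69) = 0x60.
C[4]: P[4] ⊕ 0x60 = 0xE1; E(K, 0xE1) = 0xD8.

C[1] = 0xD2, C[2] = 0xD2, C[3] = 0x60, C[4] = 0xD8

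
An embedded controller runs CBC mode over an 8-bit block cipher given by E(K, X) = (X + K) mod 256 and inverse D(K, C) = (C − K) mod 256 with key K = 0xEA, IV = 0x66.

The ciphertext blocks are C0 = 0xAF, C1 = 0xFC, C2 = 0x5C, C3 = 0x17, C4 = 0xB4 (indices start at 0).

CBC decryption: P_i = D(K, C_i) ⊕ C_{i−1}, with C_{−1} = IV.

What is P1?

P1: D(K, 0xFC) = 0x12; 0x12 ⊕ 0xAF = 0xBD.

P1 = 0xBD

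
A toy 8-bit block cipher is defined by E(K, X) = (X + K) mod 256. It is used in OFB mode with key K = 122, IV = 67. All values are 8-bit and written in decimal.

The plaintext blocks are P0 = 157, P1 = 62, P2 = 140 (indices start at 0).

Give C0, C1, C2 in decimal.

C0 = 32, C1 = 9, C2 = 61

OFB encryption: S_i = E(K, S_{i−1}) with S_{−1} = IV; C_i = P_i ⊕ S_i.
C0: S = E(K, 67) = 189; 157 ⊕ 189 = 32.
C1: S = E(K, 189) = 55; 62 ⊕ 55 = 9.
C2: S = E(K, 55) = 177; 140 ⊕ 177 = 61.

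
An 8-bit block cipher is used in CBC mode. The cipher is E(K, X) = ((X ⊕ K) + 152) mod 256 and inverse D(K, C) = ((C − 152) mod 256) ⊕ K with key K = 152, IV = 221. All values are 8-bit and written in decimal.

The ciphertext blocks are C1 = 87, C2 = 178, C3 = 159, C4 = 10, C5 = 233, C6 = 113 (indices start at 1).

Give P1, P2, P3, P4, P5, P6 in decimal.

CBC decryption: P_i = D(K, C_i) ⊕ C_{i−1}, with C_{0} = IV.
P1: D(K, 87) = 39; 39 ⊕ 221 = 250.
P2: D(K, 178) = 130; 130 ⊕ 87 = 213.
P3: D(K, 159) = 159; 159 ⊕ 178 = 45.
P4: D(K, 10) = 234; 234 ⊕ 159 = 117.
P5: D(K, 233) = 201; 201 ⊕ 10 = 195.
P6: D(K, 113) = 65; 65 ⊕ 233 = 168.

P1 = 250, P2 = 213, P3 = 45, P4 = 117, P5 = 195, P6 = 168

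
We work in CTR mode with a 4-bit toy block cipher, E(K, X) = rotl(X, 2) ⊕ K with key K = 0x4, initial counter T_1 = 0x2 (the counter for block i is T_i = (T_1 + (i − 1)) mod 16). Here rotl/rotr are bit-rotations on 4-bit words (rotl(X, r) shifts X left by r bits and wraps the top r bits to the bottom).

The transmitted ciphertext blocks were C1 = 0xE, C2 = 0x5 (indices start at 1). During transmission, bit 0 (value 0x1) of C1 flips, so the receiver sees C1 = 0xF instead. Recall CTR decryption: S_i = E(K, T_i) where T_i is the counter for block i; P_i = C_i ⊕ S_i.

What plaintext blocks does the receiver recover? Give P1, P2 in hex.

Only C1 changed, to 0xF. In CTR, a change in C_i flips the same bit in P_i only; the keystream is unaffected. Decrypting the received ciphertext:
P1: T = 0x2, S = E(K, T) = 0xC; 0xF ⊕ 0xC = 0x3.
P2: T = 0x3, S = E(K, T) = 0x8; 0x5 ⊕ 0x8 = 0xD.
Blocks that differ from the original plaintext: P1.

P1 = 0x3, P2 = 0xD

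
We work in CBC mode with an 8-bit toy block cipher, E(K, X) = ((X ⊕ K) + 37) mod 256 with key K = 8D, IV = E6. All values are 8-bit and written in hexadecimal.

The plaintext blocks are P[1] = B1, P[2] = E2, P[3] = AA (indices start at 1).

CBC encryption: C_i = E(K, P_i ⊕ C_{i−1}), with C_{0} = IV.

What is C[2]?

C[2] = B5

C[1]: P[1] ⊕ E6 = 57; E(K, 57) = 11.
C[2]: P[2] ⊕ 11 = F3; E(K, F3) = B5.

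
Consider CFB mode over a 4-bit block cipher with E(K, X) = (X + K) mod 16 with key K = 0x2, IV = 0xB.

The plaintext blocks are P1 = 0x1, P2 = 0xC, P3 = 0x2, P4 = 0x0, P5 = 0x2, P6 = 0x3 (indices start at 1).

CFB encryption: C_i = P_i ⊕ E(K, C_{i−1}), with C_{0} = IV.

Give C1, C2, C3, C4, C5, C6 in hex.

C1: E(K, 0xB) = 0xD; 0x1 ⊕ 0xD = 0xC.
C2: E(K, 0xC) = 0xE; 0xC ⊕ 0xE = 0x2.
C3: E(K, 0x2) = 0x4; 0x2 ⊕ 0x4 = 0x6.
C4: E(K, 0x6) = 0x8; 0x0 ⊕ 0x8 = 0x8.
C5: E(K, 0x8) = 0xA; 0x2 ⊕ 0xA = 0x8.
C6: E(K, 0x8) = 0xA; 0x3 ⊕ 0xA = 0x9.

C1 = 0xC, C2 = 0x2, C3 = 0x6, C4 = 0x8, C5 = 0x8, C6 = 0x9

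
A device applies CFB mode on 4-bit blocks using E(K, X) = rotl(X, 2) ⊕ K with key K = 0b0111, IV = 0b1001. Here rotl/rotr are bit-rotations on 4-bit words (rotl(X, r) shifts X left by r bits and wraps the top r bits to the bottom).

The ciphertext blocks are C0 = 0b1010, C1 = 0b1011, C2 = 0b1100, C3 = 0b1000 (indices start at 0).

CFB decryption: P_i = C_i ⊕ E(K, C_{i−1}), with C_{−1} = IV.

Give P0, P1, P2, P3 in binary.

P0 = 0b1011, P1 = 0b0110, P2 = 0b0101, P3 = 0b1100

P0: E(K, 0b1001) = 0b0001; 0b1010 ⊕ 0b0001 = 0b1011.
P1: E(K, 0b1010) = 0b1101; 0b1011 ⊕ 0b1101 = 0b0110.
P2: E(K, 0b1011) = 0b1001; 0b1100 ⊕ 0b1001 = 0b0101.
P3: E(K, 0b1100) = 0b0100; 0b1000 ⊕ 0b0100 = 0b1100.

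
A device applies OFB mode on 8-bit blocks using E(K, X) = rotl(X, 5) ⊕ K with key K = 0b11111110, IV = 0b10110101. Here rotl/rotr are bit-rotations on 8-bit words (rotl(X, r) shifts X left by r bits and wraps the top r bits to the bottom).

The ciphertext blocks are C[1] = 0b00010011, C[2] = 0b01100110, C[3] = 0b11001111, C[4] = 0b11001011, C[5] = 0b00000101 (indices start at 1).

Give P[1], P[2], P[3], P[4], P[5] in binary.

OFB decryption: S_i = E(K, S_{i−1}) with S_{0} = IV; P_i = C_i ⊕ S_i.
P[1]: S = E(K, 0b10110101) = 0b01001000; 0b00010011 ⊕ 0b01001000 = 0b01011011.
P[2]: S = E(K, 0b01001000) = 0b11110111; 0b01100110 ⊕ 0b11110111 = 0b10010001.
P[3]: S = E(K, 0b11110111) = 0b00000000; 0b11001111 ⊕ 0b00000000 = 0b11001111.
P[4]: S = E(K, 0b00000000) = 0b11111110; 0b11001011 ⊕ 0b11111110 = 0b00110101.
P[5]: S = E(K, 0b11111110) = 0b00100001; 0b00000101 ⊕ 0b00100001 = 0b00100100.

P[1] = 0b01011011, P[2] = 0b10010001, P[3] = 0b11001111, P[4] = 0b00110101, P[5] = 0b00100100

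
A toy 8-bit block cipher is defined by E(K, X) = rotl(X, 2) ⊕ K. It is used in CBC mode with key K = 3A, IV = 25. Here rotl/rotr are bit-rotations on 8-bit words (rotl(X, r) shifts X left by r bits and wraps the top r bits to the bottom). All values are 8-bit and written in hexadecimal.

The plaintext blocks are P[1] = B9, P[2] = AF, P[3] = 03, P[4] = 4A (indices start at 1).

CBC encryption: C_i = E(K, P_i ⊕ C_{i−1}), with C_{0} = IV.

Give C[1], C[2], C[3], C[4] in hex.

C[1] = 48, C[2] = A5, C[3] = A0, C[4] = 91

C[1]: P[1] ⊕ 25 = 9C; E(K, 9C) = 48.
C[2]: P[2] ⊕ 48 = E7; E(K, E7) = A5.
C[3]: P[3] ⊕ A5 = A6; E(K, A6) = A0.
C[4]: P[4] ⊕ A0 = EA; E(K, EA) = 91.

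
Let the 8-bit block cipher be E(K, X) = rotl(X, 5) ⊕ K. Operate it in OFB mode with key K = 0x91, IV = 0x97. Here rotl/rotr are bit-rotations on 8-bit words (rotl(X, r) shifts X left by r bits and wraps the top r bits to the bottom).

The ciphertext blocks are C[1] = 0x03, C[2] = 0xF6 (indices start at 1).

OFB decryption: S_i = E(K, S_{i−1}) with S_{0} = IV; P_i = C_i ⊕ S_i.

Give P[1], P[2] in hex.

P[1]: S = E(K, 0x97) = 0x63; 0x03 ⊕ 0x63 = 0x60.
P[2]: S = E(K, 0x63) = 0xFD; 0xF6 ⊕ 0xFD = 0x0B.

P[1] = 0x60, P[2] = 0x0B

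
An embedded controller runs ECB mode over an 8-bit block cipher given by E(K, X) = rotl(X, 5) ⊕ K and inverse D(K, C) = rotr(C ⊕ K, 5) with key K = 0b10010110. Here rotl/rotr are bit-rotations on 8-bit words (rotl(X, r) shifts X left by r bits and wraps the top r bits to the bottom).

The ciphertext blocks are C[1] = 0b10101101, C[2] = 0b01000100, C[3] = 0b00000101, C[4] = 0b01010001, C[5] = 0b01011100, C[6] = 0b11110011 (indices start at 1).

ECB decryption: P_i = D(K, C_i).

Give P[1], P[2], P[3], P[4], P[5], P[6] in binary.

P[1]: D(K, 0b10101101) = 0b11011001.
P[2]: D(K, 0b01000100) = 0b10010110.
P[3]: D(K, 0b00000101) = 0b10011100.
P[4]: D(K, 0b01010001) = 0b00111110.
P[5]: D(K, 0b01011100) = 0b01010110.
P[6]: D(K, 0b11110011) = 0b00101011.

P[1] = 0b11011001, P[2] = 0b10010110, P[3] = 0b10011100, P[4] = 0b00111110, P[5] = 0b01010110, P[6] = 0b00101011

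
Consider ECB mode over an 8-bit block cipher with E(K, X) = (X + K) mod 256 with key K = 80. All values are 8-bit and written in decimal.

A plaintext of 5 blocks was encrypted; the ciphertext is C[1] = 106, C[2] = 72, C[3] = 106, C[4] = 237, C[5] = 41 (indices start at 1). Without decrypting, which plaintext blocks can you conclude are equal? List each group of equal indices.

P[1] = P[3]

ECB encrypts each block independently with the same key, so equal ciphertext blocks imply equal plaintext blocks.
C[1] = C[3] = 106, so P[1] = P[3].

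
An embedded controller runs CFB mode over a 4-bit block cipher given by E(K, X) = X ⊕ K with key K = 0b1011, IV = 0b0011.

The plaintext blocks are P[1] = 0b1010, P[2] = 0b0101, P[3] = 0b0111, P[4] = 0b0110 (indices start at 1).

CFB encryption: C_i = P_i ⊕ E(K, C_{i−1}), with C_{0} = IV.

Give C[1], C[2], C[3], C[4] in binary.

C[1]: E(K, 0b0011) = 0b1000; 0b1010 ⊕ 0b1000 = 0b0010.
C[2]: E(K, 0b0010) = 0b1001; 0b0101 ⊕ 0b1001 = 0b1100.
C[3]: E(K, 0b1100) = 0b0111; 0b0111 ⊕ 0b0111 = 0b0000.
C[4]: E(K, 0b0000) = 0b1011; 0b0110 ⊕ 0b1011 = 0b1101.

C[1] = 0b0010, C[2] = 0b1100, C[3] = 0b0000, C[4] = 0b1101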